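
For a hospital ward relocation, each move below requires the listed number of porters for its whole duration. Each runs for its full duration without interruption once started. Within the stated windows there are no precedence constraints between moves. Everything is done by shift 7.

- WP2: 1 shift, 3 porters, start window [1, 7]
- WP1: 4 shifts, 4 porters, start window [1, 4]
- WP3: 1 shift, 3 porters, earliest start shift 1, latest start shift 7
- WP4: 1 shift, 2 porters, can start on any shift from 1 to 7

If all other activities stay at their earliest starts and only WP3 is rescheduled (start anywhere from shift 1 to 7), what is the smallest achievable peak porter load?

WP3@1: s1:12  s2:4  s3:4  s4:4  s5:0  s6:0  s7:0 → peak 12
WP3@2: s1:9  s2:7  s3:4  s4:4  s5:0  s6:0  s7:0 → peak 9
WP3@3: s1:9  s2:4  s3:7  s4:4  s5:0  s6:0  s7:0 → peak 9
WP3@4: s1:9  s2:4  s3:4  s4:7  s5:0  s6:0  s7:0 → peak 9
WP3@5: s1:9  s2:4  s3:4  s4:4  s5:3  s6:0  s7:0 → peak 9
WP3@6: s1:9  s2:4  s3:4  s4:4  s5:0  s6:3  s7:0 → peak 9
WP3@7: s1:9  s2:4  s3:4  s4:4  s5:0  s6:0  s7:3 → peak 9
Best is WP3@2, peak 9.

9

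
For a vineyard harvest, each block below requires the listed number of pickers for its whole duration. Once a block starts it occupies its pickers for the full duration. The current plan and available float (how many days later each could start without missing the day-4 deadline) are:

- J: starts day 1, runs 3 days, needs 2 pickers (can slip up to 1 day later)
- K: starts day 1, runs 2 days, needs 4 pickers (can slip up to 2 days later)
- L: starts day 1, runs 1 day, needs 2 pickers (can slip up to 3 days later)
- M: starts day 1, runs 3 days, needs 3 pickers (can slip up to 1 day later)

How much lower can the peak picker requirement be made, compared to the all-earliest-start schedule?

Early-start peak: d1:11  d2:9  d3:5  d4:0 ⇒ 11.
Leveled (J@1, K@1, L@1, M@2): d1:8  d2:9  d3:5  d4:3 ⇒ 9.
Reduction 11 − 9 = 2.

2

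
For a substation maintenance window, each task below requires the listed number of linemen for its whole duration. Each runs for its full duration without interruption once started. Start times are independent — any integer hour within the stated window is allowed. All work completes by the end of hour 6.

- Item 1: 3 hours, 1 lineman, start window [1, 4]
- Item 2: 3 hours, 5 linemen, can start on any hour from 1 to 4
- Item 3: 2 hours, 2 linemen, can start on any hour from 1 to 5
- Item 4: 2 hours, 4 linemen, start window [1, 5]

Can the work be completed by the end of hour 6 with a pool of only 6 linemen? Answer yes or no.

Schedule Item 1@1, Item 2@1, Item 3@4, Item 4@4: h1:6  h2:6  h3:6  h4:6  h5:6  h6:0 — peak 6 ≤ 6.

yes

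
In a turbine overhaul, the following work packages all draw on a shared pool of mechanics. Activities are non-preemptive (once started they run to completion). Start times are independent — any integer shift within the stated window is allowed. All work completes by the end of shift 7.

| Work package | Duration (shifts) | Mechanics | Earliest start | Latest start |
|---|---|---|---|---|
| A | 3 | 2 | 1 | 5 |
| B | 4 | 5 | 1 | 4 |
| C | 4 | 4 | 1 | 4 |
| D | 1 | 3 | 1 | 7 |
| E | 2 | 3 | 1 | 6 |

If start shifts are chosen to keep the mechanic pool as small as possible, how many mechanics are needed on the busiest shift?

9

Early-start (A@1, B@1, C@1, D@1, E@1) gives peak 17: s1:17  s2:14  s3:11  s4:9  s5:0  s6:0  s7:0.
Shift C→4, D→5, E→6.
Schedule A@1, B@1, C@4, D@5, E@6: s1:7  s2:7  s3:7  s4:9  s5:7  s6:7  s7:7 — peak 9.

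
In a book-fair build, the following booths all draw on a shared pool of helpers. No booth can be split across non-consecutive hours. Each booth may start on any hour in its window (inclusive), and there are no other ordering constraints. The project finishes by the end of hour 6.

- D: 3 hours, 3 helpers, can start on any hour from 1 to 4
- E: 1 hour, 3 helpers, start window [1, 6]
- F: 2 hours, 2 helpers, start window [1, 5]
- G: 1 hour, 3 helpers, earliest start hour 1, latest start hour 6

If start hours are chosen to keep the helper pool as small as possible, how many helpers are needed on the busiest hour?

5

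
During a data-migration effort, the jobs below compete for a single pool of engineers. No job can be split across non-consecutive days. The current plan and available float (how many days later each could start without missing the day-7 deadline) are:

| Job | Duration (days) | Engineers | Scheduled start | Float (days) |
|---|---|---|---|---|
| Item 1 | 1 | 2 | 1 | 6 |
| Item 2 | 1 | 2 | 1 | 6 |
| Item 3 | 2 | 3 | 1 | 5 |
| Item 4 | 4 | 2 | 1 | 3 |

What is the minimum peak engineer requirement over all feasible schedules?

4

Early-start (Item 1@1, Item 2@1, Item 3@1, Item 4@1) gives peak 9: d1:9  d2:5  d3:2  d4:2  d5:0  d6:0  d7:0.
Shift Item 3→2, Item 4→4.
Schedule Item 1@1, Item 2@1, Item 3@2, Item 4@4: d1:4  d2:3  d3:3  d4:2  d5:2  d6:2  d7:2 — peak 4.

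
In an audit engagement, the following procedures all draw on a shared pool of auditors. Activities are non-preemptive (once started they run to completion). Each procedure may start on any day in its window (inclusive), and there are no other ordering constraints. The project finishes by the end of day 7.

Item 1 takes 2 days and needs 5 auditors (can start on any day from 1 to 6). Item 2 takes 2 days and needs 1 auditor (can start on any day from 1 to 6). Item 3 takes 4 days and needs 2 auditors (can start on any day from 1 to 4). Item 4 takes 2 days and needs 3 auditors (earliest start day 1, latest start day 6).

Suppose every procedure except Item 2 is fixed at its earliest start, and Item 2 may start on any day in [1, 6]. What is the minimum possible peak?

10

Item 2@1: d1:11  d2:11  d3:2  d4:2  d5:0  d6:0  d7:0 → peak 11
Item 2@2: d1:10  d2:11  d3:3  d4:2  d5:0  d6:0  d7:0 → peak 11
Item 2@3: d1:10  d2:10  d3:3  d4:3  d5:0  d6:0  d7:0 → peak 10
Item 2@4: d1:10  d2:10  d3:2  d4:3  d5:1  d6:0  d7:0 → peak 10
Item 2@5: d1:10  d2:10  d3:2  d4:2  d5:1  d6:1  d7:0 → peak 10
Item 2@6: d1:10  d2:10  d3:2  d4:2  d5:0  d6:1  d7:1 → peak 10
Best is Item 2@3, peak 10.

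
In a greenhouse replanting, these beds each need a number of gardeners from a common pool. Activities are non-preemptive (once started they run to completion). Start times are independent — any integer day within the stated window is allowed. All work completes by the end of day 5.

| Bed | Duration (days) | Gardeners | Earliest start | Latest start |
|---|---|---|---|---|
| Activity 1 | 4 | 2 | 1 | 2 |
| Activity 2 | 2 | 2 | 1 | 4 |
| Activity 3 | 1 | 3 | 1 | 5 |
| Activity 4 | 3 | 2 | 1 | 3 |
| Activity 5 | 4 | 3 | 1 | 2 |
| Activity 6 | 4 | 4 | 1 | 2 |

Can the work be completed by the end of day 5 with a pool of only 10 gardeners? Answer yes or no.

no

The minimum achievable peak is 11; 10 < 11, so no feasible schedule stays within the cap.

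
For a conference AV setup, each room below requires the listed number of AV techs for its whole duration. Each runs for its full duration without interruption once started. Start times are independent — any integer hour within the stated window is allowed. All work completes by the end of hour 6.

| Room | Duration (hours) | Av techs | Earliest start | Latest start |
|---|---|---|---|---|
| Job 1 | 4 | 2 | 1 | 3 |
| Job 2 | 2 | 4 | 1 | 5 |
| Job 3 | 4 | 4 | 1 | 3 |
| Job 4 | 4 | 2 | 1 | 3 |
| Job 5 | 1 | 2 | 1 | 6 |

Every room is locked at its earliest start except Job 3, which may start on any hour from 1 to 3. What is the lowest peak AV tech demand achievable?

Job 3@1: h1:14  h2:12  h3:8  h4:8  h5:0  h6:0 → peak 14
Job 3@2: h1:10  h2:12  h3:8  h4:8  h5:4  h6:0 → peak 12
Job 3@3: h1:10  h2:8  h3:8  h4:8  h5:4  h6:4 → peak 10
Best is Job 3@3, peak 10.

10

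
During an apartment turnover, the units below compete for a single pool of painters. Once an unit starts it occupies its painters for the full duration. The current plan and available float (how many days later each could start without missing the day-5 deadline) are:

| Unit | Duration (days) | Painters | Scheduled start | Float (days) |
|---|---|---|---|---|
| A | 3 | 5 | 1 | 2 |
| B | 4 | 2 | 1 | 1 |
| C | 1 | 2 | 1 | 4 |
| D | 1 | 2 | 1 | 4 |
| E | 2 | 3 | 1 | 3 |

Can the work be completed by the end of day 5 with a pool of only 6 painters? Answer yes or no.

no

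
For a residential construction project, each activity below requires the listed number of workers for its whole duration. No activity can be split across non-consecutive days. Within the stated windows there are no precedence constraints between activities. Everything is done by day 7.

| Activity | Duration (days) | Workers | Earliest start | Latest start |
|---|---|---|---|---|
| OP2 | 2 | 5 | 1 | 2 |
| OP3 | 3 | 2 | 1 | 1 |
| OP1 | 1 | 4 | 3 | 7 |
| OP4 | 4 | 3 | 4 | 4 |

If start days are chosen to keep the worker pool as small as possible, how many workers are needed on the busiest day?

7

Schedule OP2@1, OP3@1, OP1@3, OP4@4: d1:7  d2:7  d3:6  d4:3  d5:3  d6:3  d7:3 — peak 7.
No arrangement of the 10 feasible schedules does better.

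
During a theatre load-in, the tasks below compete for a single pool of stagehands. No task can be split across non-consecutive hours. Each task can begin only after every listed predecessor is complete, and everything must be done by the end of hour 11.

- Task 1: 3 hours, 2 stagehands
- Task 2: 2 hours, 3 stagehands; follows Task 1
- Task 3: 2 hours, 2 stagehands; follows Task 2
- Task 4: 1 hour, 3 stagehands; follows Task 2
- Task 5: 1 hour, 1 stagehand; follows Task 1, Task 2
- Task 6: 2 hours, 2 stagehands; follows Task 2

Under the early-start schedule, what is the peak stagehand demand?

8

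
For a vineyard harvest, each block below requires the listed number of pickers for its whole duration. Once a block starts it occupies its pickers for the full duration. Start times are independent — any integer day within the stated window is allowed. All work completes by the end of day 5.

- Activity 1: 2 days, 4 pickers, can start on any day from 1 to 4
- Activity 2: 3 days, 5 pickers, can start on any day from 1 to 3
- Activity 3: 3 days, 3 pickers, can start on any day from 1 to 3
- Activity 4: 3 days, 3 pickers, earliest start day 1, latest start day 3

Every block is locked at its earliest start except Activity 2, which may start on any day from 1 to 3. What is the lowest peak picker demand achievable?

Activity 2@1: d1:15  d2:15  d3:11  d4:0  d5:0 → peak 15
Activity 2@2: d1:10  d2:15  d3:11  d4:5  d5:0 → peak 15
Activity 2@3: d1:10  d2:10  d3:11  d4:5  d5:5 → peak 11
Best is Activity 2@3, peak 11.

11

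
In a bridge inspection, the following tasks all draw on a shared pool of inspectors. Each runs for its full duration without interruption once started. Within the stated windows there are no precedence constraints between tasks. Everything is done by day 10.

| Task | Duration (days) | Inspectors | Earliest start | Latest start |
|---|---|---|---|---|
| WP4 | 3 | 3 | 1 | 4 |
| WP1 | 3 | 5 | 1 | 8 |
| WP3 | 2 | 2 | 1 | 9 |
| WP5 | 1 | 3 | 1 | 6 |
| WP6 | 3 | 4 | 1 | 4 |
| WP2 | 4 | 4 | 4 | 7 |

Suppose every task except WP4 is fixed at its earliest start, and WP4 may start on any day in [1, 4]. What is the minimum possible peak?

14

WP4@1: d1:17  d2:14  d3:12  d4:4  d5:4  d6:4  d7:4  d8:0  d9:0  d10:0 → peak 17
WP4@2: d1:14  d2:14  d3:12  d4:7  d5:4  d6:4  d7:4  d8:0  d9:0  d10:0 → peak 14
WP4@3: d1:14  d2:11  d3:12  d4:7  d5:7  d6:4  d7:4  d8:0  d9:0  d10:0 → peak 14
WP4@4: d1:14  d2:11  d3:9  d4:7  d5:7  d6:7  d7:4  d8:0  d9:0  d10:0 → peak 14
Best is WP4@2, peak 14.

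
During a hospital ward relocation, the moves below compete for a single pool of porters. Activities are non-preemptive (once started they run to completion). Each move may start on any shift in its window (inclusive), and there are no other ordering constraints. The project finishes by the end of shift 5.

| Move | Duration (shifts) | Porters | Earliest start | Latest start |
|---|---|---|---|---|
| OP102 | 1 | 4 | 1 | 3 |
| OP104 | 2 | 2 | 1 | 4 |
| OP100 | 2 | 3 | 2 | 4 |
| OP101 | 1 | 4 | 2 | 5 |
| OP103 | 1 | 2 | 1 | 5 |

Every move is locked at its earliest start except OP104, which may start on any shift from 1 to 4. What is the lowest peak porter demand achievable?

7

OP104@1: s1:8  s2:9  s3:3  s4:0  s5:0 → peak 9
OP104@2: s1:6  s2:9  s3:5  s4:0  s5:0 → peak 9
OP104@3: s1:6  s2:7  s3:5  s4:2  s5:0 → peak 7
OP104@4: s1:6  s2:7  s3:3  s4:2  s5:2 → peak 7
Best is OP104@3, peak 7.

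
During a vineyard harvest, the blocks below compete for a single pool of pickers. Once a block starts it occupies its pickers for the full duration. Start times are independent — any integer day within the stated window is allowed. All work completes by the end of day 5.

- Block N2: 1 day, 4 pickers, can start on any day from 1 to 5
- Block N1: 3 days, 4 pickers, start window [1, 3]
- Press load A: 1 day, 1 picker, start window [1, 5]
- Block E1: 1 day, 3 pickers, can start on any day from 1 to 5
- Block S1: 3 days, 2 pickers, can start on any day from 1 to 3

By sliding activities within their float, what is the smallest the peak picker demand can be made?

6

Early-start (Block N2@1, Block N1@1, Press load A@1, Block E1@1, Block S1@1) gives peak 14: d1:14  d2:6  d3:6  d4:0  d5:0.
Shift Block N1→2, Block E1→5, Block S1→2.
Schedule Block N2@1, Block N1@2, Press load A@1, Block E1@5, Block S1@2: d1:5  d2:6  d3:6  d4:6  d5:3 — peak 6.
Total picker-days = 26 over 5 days ⇒ peak ≥ ⌈26/5⌉ = 6, so 6 is optimal.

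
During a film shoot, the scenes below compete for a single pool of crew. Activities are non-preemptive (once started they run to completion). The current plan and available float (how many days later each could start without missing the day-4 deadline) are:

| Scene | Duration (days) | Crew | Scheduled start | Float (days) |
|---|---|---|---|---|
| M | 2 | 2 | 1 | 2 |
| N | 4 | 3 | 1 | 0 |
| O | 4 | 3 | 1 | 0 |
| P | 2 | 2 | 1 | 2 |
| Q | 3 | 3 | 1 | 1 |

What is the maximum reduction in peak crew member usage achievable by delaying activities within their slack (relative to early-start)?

2

Early-start peak: d1:13  d2:13  d3:9  d4:6 ⇒ 13.
Leveled (M@1, N@1, O@1, P@3, Q@1): d1:11  d2:11  d3:11  d4:8 ⇒ 11.
Reduction 13 − 11 = 2.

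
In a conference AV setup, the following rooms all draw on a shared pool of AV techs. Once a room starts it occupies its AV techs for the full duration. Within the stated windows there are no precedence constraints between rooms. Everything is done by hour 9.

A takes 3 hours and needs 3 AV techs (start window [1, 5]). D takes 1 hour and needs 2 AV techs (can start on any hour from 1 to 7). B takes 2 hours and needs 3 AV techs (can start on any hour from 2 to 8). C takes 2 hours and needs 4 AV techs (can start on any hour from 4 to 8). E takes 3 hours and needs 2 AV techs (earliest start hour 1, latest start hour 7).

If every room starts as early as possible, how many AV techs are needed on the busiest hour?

Early-start schedule: A@1, D@1, B@2, C@4, E@1.
Load per hour: hour 1: 7, hour 2: 8, hour 3: 8, hour 4: 4, hour 5: 4, hour 6: 0, hour 7: 0, hour 8: 0, hour 9: 0.
Peak is 8.

8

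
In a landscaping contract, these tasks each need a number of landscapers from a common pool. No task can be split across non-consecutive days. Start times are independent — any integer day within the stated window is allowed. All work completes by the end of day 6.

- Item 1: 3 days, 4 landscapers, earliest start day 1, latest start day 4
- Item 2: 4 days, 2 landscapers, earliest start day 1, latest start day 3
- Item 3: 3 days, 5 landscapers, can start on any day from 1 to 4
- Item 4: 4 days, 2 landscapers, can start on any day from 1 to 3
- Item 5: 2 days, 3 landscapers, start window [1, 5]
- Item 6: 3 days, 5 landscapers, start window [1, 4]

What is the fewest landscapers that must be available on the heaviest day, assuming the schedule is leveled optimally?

13

Early-start (Item 1@1, Item 2@1, Item 3@1, Item 4@1, Item 5@1, Item 6@1) gives peak 21: d1:21  d2:21  d3:18  d4:4  d5:0  d6:0.
Shift Item 5→4, Item 6→4.
Schedule Item 1@1, Item 2@1, Item 3@1, Item 4@1, Item 5@4, Item 6@4: d1:13  d2:13  d3:13  d4:12  d5:8  d6:5 — peak 13.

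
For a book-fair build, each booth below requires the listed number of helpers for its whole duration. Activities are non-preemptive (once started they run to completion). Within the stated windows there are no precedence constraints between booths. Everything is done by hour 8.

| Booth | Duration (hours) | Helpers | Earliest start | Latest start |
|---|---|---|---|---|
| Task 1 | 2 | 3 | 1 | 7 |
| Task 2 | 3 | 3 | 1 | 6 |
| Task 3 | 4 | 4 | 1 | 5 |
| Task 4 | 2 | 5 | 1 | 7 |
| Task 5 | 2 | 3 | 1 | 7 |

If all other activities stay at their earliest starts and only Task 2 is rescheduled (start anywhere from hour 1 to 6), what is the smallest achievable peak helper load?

15

Task 2@1: h1:18  h2:18  h3:7  h4:4  h5:0  h6:0  h7:0  h8:0 → peak 18
Task 2@2: h1:15  h2:18  h3:7  h4:7  h5:0  h6:0  h7:0  h8:0 → peak 18
Task 2@3: h1:15  h2:15  h3:7  h4:7  h5:3  h6:0  h7:0  h8:0 → peak 15
Task 2@4: h1:15  h2:15  h3:4  h4:7  h5:3  h6:3  h7:0  h8:0 → peak 15
Task 2@5: h1:15  h2:15  h3:4  h4:4  h5:3  h6:3  h7:3  h8:0 → peak 15
Task 2@6: h1:15  h2:15  h3:4  h4:4  h5:0  h6:3  h7:3  h8:3 → peak 15
Best is Task 2@3, peak 15.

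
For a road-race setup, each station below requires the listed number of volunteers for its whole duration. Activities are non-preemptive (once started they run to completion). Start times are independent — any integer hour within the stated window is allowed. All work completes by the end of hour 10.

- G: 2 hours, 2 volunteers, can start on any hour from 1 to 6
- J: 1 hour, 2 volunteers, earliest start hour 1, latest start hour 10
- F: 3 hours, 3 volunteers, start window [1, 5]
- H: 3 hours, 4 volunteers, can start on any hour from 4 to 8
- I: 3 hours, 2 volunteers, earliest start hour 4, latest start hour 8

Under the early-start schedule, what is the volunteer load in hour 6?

6

At early start, hour 6 has: H, I.
Demand: 4 + 2 = 6.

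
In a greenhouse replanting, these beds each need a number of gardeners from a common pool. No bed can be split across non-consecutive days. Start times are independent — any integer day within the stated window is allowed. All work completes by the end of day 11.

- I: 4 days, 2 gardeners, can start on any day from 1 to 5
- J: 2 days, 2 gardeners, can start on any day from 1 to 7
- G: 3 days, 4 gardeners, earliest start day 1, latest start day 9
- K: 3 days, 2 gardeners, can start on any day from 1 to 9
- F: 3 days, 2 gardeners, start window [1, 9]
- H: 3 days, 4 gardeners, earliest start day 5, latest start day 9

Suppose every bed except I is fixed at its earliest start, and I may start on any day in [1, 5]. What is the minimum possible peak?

I@1: d1:12  d2:12  d3:10  d4:2  d5:4  d6:4  d7:4  d8:0  d9:0  d10:0  d11:0 → peak 12
I@2: d1:10  d2:12  d3:10  d4:2  d5:6  d6:4  d7:4  d8:0  d9:0  d10:0  d11:0 → peak 12
I@3: d1:10  d2:10  d3:10  d4:2  d5:6  d6:6  d7:4  d8:0  d9:0  d10:0  d11:0 → peak 10
I@4: d1:10  d2:10  d3:8  d4:2  d5:6  d6:6  d7:6  d8:0  d9:0  d10:0  d11:0 → peak 10
I@5: d1:10  d2:10  d3:8  d4:0  d5:6  d6:6  d7:6  d8:2  d9:0  d10:0  d11:0 → peak 10
Best is I@3, peak 10.

10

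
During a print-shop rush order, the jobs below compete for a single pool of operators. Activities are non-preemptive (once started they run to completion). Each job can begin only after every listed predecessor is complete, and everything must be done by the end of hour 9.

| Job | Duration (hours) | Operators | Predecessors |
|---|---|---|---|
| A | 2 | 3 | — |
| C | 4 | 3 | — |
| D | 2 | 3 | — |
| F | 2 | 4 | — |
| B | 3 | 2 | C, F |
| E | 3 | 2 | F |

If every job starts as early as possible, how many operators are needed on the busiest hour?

13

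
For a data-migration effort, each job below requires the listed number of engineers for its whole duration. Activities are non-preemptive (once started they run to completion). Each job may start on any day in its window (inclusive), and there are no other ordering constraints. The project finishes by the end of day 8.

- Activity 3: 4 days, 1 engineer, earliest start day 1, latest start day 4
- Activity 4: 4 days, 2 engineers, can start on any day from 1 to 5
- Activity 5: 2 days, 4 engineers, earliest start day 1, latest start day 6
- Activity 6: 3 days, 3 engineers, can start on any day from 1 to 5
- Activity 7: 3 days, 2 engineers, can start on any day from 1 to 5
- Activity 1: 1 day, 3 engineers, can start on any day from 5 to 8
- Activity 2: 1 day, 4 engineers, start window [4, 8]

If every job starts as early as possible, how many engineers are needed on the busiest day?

12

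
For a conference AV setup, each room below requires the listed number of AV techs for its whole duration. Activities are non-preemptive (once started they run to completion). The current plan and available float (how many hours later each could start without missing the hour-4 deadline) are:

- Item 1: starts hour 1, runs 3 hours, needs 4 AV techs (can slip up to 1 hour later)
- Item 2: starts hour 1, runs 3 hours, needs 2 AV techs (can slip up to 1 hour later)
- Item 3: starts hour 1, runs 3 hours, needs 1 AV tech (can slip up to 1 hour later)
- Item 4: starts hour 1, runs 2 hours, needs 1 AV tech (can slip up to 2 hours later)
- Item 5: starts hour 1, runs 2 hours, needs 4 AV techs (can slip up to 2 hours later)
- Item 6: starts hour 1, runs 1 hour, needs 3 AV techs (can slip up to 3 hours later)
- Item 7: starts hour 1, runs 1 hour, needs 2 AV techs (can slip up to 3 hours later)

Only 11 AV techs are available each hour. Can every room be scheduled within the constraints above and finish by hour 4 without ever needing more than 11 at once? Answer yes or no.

Schedule Item 1@1, Item 2@1, Item 3@1, Item 4@1, Item 5@3, Item 6@1, Item 7@2: h1:11  h2:10  h3:11  h4:4 — peak 11 ≤ 11.

yes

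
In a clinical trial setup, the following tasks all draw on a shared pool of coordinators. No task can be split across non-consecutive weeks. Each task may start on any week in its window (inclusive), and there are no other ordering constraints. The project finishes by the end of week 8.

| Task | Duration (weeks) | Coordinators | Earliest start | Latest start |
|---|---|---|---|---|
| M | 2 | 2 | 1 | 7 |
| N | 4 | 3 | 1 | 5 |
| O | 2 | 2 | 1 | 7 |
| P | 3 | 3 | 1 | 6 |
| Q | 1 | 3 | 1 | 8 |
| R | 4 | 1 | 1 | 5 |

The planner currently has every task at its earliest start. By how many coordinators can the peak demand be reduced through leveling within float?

Early-start peak: w1:14  w2:11  w3:7  w4:4  w5:0  w6:0  w7:0  w8:0 ⇒ 14.
Leveled (M@1, N@1, O@3, P@5, Q@8, R@5): w1:5  w2:5  w3:5  w4:5  w5:4  w6:4  w7:4  w8:4 ⇒ 5.
Reduction 14 − 5 = 9.

9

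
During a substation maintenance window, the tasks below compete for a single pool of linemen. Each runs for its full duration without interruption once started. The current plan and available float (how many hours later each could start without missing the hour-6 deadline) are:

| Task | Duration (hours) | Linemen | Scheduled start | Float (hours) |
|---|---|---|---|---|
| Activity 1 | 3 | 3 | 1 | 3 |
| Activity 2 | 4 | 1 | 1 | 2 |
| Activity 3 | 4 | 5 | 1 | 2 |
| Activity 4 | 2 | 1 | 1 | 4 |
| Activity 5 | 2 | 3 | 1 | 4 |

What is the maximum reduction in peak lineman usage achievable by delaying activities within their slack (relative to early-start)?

Early-start peak: h1:13  h2:13  h3:9  h4:6  h5:0  h6:0 ⇒ 13.
Leveled (Activity 1@1, Activity 2@1, Activity 3@1, Activity 4@4, Activity 5@5): h1:9  h2:9  h3:9  h4:7  h5:4  h6:3 ⇒ 9.
Reduction 13 − 9 = 4.

4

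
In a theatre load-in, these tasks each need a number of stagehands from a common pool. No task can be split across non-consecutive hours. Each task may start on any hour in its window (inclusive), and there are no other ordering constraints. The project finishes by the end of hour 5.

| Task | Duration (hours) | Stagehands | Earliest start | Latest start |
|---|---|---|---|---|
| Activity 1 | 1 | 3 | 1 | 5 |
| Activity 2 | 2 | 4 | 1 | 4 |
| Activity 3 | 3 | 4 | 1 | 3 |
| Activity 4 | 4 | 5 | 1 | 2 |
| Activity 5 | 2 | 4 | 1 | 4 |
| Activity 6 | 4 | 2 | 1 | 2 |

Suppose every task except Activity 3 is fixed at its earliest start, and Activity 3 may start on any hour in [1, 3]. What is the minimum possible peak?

18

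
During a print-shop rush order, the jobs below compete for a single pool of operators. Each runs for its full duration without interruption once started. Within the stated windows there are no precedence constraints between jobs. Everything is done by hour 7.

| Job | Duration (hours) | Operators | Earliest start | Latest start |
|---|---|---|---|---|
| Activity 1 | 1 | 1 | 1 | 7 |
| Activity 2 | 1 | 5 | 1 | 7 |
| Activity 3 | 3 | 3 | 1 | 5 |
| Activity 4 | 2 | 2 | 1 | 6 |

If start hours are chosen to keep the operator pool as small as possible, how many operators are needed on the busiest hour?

5

Early-start (Activity 1@1, Activity 2@1, Activity 3@1, Activity 4@1) gives peak 11: h1:11  h2:5  h3:3  h4:0  h5:0  h6:0  h7:0.
Shift Activity 2→2, Activity 3→3, Activity 4→3.
Schedule Activity 1@1, Activity 2@2, Activity 3@3, Activity 4@3: h1:1  h2:5  h3:5  h4:5  h5:3  h6:0  h7:0 — peak 5.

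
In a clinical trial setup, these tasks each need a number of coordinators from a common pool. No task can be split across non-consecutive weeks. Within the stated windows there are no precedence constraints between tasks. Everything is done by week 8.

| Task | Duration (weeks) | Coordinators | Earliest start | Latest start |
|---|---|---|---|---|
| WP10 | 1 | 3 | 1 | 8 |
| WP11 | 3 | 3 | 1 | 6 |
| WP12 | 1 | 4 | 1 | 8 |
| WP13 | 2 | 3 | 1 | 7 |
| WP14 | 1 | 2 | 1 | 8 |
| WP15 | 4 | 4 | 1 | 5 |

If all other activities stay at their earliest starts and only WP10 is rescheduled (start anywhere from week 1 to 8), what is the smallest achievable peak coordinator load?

16

WP10@1: w1:19  w2:10  w3:7  w4:4  w5:0  w6:0  w7:0  w8:0 → peak 19
WP10@2: w1:16  w2:13  w3:7  w4:4  w5:0  w6:0  w7:0  w8:0 → peak 16
WP10@3: w1:16  w2:10  w3:10  w4:4  w5:0  w6:0  w7:0  w8:0 → peak 16
WP10@4: w1:16  w2:10  w3:7  w4:7  w5:0  w6:0  w7:0  w8:0 → peak 16
WP10@5: w1:16  w2:10  w3:7  w4:4  w5:3  w6:0  w7:0  w8:0 → peak 16
WP10@6: w1:16  w2:10  w3:7  w4:4  w5:0  w6:3  w7:0  w8:0 → peak 16
WP10@7: w1:16  w2:10  w3:7  w4:4  w5:0  w6:0  w7:3  w8:0 → peak 16
WP10@8: w1:16  w2:10  w3:7  w4:4  w5:0  w6:0  w7:0  w8:3 → peak 16
Best is WP10@2, peak 16.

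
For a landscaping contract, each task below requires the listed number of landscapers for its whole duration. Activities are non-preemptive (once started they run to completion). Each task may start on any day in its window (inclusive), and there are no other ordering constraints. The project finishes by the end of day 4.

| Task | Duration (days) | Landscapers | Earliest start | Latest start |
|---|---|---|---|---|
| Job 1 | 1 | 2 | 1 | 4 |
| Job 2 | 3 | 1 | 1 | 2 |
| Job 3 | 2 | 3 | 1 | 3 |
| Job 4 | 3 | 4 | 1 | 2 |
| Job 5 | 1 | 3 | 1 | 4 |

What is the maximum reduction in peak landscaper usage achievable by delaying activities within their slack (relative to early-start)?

5

Early-start peak: d1:13  d2:8  d3:5  d4:0 ⇒ 13.
Leveled (Job 1@1, Job 2@1, Job 3@1, Job 4@2, Job 5@3): d1:6  d2:8  d3:8  d4:4 ⇒ 8.
Reduction 13 − 8 = 5.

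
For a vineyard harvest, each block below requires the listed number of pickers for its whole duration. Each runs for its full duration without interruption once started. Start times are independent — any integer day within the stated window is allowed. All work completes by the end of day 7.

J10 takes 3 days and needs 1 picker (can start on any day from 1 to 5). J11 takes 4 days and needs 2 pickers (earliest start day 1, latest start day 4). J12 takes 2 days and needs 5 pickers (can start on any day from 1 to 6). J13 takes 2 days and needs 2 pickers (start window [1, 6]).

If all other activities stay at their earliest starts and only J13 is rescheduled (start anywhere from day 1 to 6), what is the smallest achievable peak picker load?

J13@1: d1:10  d2:10  d3:3  d4:2  d5:0  d6:0  d7:0 → peak 10
J13@2: d1:8  d2:10  d3:5  d4:2  d5:0  d6:0  d7:0 → peak 10
J13@3: d1:8  d2:8  d3:5  d4:4  d5:0  d6:0  d7:0 → peak 8
J13@4: d1:8  d2:8  d3:3  d4:4  d5:2  d6:0  d7:0 → peak 8
J13@5: d1:8  d2:8  d3:3  d4:2  d5:2  d6:2  d7:0 → peak 8
J13@6: d1:8  d2:8  d3:3  d4:2  d5:0  d6:2  d7:2 → peak 8
Best is J13@3, peak 8.

8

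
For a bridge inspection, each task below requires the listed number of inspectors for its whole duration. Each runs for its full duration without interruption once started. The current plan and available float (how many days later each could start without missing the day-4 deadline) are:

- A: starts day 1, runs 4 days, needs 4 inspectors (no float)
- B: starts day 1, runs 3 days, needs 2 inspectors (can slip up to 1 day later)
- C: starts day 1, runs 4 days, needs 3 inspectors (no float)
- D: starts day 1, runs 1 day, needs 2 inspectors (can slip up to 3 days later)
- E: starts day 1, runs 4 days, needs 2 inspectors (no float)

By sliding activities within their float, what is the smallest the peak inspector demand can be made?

11

Early-start (A@1, B@1, C@1, D@1, E@1) gives peak 13: d1:13  d2:11  d3:11  d4:9.
Shift D→4.
Schedule A@1, B@1, C@1, D@4, E@1: d1:11  d2:11  d3:11  d4:11 — peak 11.
Total inspector-days = 44 over 4 days ⇒ peak ≥ ⌈44/4⌉ = 11, so 11 is optimal.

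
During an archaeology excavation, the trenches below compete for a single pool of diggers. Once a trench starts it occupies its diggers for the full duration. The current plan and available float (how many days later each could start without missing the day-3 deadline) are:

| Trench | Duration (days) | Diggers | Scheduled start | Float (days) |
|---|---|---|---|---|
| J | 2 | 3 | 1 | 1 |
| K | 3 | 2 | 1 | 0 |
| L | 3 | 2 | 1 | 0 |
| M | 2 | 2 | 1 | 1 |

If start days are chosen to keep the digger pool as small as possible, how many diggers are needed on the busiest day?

9

Schedule J@1, K@1, L@1, M@1: d1:9  d2:9  d3:4 — peak 9.
No arrangement of the 4 feasible schedules does better.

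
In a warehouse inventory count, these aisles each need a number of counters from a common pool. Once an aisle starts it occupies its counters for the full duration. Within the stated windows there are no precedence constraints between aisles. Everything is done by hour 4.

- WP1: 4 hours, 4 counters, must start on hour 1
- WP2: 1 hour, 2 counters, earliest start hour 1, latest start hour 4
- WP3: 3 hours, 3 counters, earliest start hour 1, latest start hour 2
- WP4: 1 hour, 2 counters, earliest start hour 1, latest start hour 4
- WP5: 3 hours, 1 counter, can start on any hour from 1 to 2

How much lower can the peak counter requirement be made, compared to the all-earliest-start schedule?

Early-start peak: h1:12  h2:8  h3:8  h4:4 ⇒ 12.
Leveled (WP1@1, WP2@1, WP3@2, WP4@1, WP5@2): h1:8  h2:8  h3:8  h4:8 ⇒ 8.
Reduction 12 − 8 = 4.

4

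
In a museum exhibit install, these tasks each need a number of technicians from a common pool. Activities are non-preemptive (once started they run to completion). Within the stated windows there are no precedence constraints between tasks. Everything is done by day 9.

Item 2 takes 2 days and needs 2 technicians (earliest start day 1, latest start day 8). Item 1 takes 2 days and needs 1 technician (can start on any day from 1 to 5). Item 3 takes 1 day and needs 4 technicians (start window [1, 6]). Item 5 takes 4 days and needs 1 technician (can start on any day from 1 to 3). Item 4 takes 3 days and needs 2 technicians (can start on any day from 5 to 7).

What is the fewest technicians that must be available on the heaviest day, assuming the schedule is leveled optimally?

Early-start (Item 2@1, Item 1@1, Item 3@1, Item 5@1, Item 4@5) gives peak 8: d1:8  d2:4  d3:1  d4:1  d5:2  d6:2  d7:2  d8:0  d9:0.
Shift Item 3→5, Item 4→6.
Schedule Item 2@1, Item 1@1, Item 3@5, Item 5@1, Item 4@6: d1:4  d2:4  d3:1  d4:1  d5:4  d6:2  d7:2  d8:2  d9:0 — peak 4.

4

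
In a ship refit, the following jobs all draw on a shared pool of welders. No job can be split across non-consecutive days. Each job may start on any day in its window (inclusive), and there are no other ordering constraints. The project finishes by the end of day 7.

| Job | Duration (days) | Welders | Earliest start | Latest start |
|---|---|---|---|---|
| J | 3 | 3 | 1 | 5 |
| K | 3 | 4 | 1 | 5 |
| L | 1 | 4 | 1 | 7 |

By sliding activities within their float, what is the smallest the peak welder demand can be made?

4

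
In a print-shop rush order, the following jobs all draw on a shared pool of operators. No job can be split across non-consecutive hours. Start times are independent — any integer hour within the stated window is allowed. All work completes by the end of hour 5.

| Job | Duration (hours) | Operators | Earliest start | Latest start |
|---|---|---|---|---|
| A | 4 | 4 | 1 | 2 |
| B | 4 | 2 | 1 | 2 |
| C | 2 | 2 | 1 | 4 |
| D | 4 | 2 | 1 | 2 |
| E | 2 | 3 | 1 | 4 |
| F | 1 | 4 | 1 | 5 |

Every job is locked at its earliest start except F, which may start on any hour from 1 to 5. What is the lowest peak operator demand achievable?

13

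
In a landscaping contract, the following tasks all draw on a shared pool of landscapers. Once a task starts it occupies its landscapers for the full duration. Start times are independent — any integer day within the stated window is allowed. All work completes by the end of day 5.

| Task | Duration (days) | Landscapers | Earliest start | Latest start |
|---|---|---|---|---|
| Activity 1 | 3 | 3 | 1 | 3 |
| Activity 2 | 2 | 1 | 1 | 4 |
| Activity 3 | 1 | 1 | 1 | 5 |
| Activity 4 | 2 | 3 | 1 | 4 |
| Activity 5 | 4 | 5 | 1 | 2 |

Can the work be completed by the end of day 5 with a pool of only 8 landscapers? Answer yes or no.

The minimum achievable peak is 9; 8 < 9, so no feasible schedule stays within the cap.

no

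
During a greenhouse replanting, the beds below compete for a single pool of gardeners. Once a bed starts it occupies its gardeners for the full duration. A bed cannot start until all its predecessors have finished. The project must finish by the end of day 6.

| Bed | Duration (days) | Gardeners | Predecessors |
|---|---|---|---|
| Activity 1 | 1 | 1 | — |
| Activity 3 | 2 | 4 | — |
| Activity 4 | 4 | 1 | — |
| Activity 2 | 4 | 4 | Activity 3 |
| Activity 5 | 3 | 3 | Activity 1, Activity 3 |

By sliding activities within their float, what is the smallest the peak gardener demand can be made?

Schedule Activity 1@1, Activity 3@1, Activity 4@1, Activity 2@3, Activity 5@3: d1:6  d2:5  d3:8  d4:8  d5:7  d6:4 — peak 8.
No arrangement of the 15 feasible schedules does better.

8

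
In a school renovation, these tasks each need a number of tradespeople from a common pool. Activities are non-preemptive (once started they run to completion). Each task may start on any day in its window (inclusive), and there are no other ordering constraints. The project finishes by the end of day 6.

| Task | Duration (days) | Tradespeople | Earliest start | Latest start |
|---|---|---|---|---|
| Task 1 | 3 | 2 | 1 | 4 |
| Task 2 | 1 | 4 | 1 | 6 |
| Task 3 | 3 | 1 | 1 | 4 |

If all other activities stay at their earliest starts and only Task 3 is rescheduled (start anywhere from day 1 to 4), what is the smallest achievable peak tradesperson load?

Task 3@1: d1:7  d2:3  d3:3  d4:0  d5:0  d6:0 → peak 7
Task 3@2: d1:6  d2:3  d3:3  d4:1  d5:0  d6:0 → peak 6
Task 3@3: d1:6  d2:2  d3:3  d4:1  d5:1  d6:0 → peak 6
Task 3@4: d1:6  d2:2  d3:2  d4:1  d5:1  d6:1 → peak 6
Best is Task 3@2, peak 6.

6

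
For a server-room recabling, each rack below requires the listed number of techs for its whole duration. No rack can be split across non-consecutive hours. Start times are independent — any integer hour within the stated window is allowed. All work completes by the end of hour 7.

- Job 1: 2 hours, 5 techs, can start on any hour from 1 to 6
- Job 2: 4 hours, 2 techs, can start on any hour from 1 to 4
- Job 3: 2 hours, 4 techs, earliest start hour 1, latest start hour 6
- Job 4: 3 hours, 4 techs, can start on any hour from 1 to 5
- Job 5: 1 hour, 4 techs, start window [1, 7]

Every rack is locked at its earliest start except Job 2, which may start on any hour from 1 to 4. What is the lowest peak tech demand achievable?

Job 2@1: h1:19  h2:15  h3:6  h4:2  h5:0  h6:0  h7:0 → peak 19
Job 2@2: h1:17  h2:15  h3:6  h4:2  h5:2  h6:0  h7:0 → peak 17
Job 2@3: h1:17  h2:13  h3:6  h4:2  h5:2  h6:2  h7:0 → peak 17
Job 2@4: h1:17  h2:13  h3:4  h4:2  h5:2  h6:2  h7:2 → peak 17
Best is Job 2@2, peak 17.

17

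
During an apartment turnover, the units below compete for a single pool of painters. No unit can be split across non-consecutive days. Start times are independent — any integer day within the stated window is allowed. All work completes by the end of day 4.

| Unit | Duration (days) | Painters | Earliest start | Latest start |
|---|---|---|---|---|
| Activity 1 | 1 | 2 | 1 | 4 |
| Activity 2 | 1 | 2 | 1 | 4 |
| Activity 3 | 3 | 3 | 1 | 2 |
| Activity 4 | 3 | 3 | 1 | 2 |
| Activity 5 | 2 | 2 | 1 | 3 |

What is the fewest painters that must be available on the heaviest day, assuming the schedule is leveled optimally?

Early-start (Activity 1@1, Activity 2@1, Activity 3@1, Activity 4@1, Activity 5@1) gives peak 12: d1:12  d2:8  d3:6  d4:0.
Shift Activity 4→2, Activity 5→2.
Schedule Activity 1@1, Activity 2@1, Activity 3@1, Activity 4@2, Activity 5@2: d1:7  d2:8  d3:8  d4:3 — peak 8.

8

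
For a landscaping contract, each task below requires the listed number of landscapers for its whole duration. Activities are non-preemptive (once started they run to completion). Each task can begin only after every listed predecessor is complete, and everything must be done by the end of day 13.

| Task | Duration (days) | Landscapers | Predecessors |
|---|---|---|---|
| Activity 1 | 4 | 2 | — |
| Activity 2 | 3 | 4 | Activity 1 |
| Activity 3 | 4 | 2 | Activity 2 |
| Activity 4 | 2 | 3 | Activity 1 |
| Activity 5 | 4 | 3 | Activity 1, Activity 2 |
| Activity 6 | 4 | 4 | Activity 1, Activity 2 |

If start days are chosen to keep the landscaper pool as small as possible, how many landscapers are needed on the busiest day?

Schedule Activity 1@1, Activity 2@5, Activity 3@8, Activity 4@5, Activity 5@8, Activity 6@8: d1:2  d2:2  d3:2  d4:2  d5:7  d6:7  d7:4  d8:9  d9:9  d10:9  d11:9  d12:0  d13:0 — peak 9.

9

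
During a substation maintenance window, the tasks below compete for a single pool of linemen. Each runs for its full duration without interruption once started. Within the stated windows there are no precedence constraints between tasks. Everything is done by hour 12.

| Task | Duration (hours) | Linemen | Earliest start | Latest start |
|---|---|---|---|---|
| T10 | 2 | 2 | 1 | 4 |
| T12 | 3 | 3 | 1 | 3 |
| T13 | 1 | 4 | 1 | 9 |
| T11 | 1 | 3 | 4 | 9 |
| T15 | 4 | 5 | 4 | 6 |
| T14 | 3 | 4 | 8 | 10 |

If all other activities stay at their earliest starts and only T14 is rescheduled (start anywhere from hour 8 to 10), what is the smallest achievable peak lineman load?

T14@8: h1:9  h2:5  h3:3  h4:8  h5:5  h6:5  h7:5  h8:4  h9:4  h10:4  h11:0  h12:0 → peak 9
T14@9: h1:9  h2:5  h3:3  h4:8  h5:5  h6:5  h7:5  h8:0  h9:4  h10:4  h11:4  h12:0 → peak 9
T14@10: h1:9  h2:5  h3:3  h4:8  h5:5  h6:5  h7:5  h8:0  h9:0  h10:4  h11:4  h12:4 → peak 9
Best is T14@8, peak 9.

9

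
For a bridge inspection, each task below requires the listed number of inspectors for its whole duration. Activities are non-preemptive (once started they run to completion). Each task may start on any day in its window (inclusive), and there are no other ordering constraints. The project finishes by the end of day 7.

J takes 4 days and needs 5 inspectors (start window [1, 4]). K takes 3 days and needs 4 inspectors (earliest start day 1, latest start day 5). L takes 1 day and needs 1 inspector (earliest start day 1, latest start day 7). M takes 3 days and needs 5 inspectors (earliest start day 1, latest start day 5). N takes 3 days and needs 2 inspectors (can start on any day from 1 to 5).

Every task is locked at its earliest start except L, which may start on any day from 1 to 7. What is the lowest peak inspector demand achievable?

L@1: d1:17  d2:16  d3:16  d4:5  d5:0  d6:0  d7:0 → peak 17
L@2: d1:16  d2:17  d3:16  d4:5  d5:0  d6:0  d7:0 → peak 17
L@3: d1:16  d2:16  d3:17  d4:5  d5:0  d6:0  d7:0 → peak 17
L@4: d1:16  d2:16  d3:16  d4:6  d5:0  d6:0  d7:0 → peak 16
L@5: d1:16  d2:16  d3:16  d4:5  d5:1  d6:0  d7:0 → peak 16
L@6: d1:16  d2:16  d3:16  d4:5  d5:0  d6:1  d7:0 → peak 16
L@7: d1:16  d2:16  d3:16  d4:5  d5:0  d6:0  d7:1 → peak 16
Best is L@4, peak 16.

16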